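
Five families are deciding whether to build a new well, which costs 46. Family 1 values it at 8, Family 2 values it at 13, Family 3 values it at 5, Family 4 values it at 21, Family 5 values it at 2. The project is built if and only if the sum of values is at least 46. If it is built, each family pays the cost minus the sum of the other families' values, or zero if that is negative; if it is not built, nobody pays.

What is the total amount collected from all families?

35

Total value 49 ≥ cost 46, so it is built.
Family 1: others sum to 41; max(0, 46 - 41) = 5.
Family 2: others sum to 36; max(0, 46 - 36) = 10.
Family 3: others sum to 44; max(0, 46 - 44) = 2.
Family 4: others sum to 28; max(0, 46 - 28) = 18.
Family 5: others sum to 47; max(0, 46 - 47) = 0.
Total collected = 5 + 10 + 2 + 18 + 0 = 35.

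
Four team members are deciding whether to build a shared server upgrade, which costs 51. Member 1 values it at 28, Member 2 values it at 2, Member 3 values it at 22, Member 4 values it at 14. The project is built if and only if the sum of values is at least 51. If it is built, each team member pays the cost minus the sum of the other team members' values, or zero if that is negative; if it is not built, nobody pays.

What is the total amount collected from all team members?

20

Total value 66 ≥ cost 51, so it is built.
Member 1: others sum to 38; max(0, 51 - 38) = 13.
Member 2: others sum to 64; max(0, 51 - 64) = 0.
Member 3: others sum to 44; max(0, 51 - 44) = 7.
Member 4: others sum to 52; max(0, 51 - 52) = 0.
Total collected = 13 + 0 + 7 + 0 = 20.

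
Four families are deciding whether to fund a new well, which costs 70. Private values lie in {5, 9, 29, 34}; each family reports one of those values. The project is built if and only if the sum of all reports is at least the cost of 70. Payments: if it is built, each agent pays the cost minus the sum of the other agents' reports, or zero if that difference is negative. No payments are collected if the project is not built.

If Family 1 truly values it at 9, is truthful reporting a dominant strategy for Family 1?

Yes

Check each profile of the others' reports and compare truth against every alternative report.
Others report (5, 34, 34): truth gives 9, best alternative gives 9.
Others report (9, 29, 34): truth gives 9, best alternative gives 9.
Others report (9, 34, 29): truth gives 9, best alternative gives 9.
Others report (9, 34, 34): truth gives 9, best alternative gives 9.
Others report (29, 9, 34): truth gives 9, best alternative gives 9.
Others report (29, 29, 29): truth gives 9, best alternative gives 9.
(Remaining 58 profiles checked similarly; truth is weakly best in each.)
In every case the truthful report is at least as good as any alternative, so it is a dominant strategy.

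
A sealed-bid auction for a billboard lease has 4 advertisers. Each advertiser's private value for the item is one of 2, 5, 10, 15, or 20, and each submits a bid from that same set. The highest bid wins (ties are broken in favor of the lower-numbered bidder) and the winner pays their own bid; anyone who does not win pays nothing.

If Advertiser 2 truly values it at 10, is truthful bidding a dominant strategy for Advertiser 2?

No

Consider the case where Advertiser 1 bids 2, Advertiser 3 bids 2 and Advertiser 4 bids 2.
Truthful bid 10: wins, pays 10, utility 10 - 10 = 0.
Bid 5 instead: wins, pays 5, utility 10 - 5 = 5.
Since 5 > 0, bidding 5 is strictly better here, so truthful bidding is not dominant.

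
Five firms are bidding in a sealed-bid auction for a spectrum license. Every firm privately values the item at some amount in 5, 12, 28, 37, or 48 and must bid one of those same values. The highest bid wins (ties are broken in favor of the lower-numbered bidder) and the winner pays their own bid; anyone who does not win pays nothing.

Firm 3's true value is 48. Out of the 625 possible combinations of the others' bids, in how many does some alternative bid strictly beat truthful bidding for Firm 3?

144

Others bid (5, 5, 5, 5): truth gives 0; bid 12 gives 36 > 0. Violating.
Others bid (5, 5, 5, 12): truth gives 0; bid 12 gives 36 > 0. Violating.
Others bid (5, 5, 5, 28): truth gives 0; bid 28 gives 20 > 0. Violating.
Others bid (5, 5, 5, 37): truth gives 0; bid 37 gives 11 > 0. Violating.
Others bid (5, 5, 5, 48): truth gives 0; no alternative beats it.
Others bid (5, 5, 12, 48): truth gives 0; no alternative beats it.
(Checking all 625 profiles: 144 have a profitable deviation, 481 do not.)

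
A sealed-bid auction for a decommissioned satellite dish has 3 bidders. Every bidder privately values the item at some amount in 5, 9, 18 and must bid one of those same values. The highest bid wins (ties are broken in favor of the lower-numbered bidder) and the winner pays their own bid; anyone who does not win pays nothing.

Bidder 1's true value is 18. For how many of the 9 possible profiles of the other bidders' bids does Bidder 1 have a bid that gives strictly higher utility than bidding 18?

4

Others bid (5, 5): truth gives 0; bid 5 gives 13 > 0. Violating.
Others bid (5, 9): truth gives 0; bid 9 gives 9 > 0. Violating.
Others bid (9, 5): truth gives 0; bid 9 gives 9 > 0. Violating.
Others bid (9, 9): truth gives 0; bid 9 gives 9 > 0. Violating.
Others bid (5, 18): truth gives 0; no alternative beats it.
Others bid (9, 18): truth gives 0; no alternative beats it.
(Checking all 9 profiles: 4 have a profitable deviation, 5 do not.)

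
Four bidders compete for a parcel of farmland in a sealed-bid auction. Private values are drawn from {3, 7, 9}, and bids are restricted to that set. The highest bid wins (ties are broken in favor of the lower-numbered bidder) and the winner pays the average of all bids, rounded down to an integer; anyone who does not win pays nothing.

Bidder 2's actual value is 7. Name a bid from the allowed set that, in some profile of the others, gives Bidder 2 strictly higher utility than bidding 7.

Suppose Bidder 1 bids 3, Bidder 3 bids 3 and Bidder 4 bids 9.
Bid 7: loses, pays 0, utility 0.
Bid 9: wins, pays 6, utility 7 - 6 = 1.
So bidding 9 beats truth here (1 > 0).

9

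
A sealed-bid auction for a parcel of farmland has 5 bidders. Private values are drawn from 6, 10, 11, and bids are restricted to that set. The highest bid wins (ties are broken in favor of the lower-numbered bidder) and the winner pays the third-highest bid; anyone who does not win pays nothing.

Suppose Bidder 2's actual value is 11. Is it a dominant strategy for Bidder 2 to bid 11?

Check each profile of the others' bids and compare truth against every alternative bid.
Others bid (6, 6, 6, 11): truth gives 5, best alternative gives 0.
Others bid (6, 6, 11, 6): truth gives 5, best alternative gives 0.
Others bid (6, 11, 6, 6): truth gives 5, best alternative gives 0.
Others bid (10, 6, 6, 6): truth gives 5, best alternative gives 0.
Others bid (6, 6, 10, 11): truth gives 1, best alternative gives 0.
Others bid (6, 6, 11, 10): truth gives 1, best alternative gives 0.
(Remaining 75 profiles checked similarly; truth is weakly best in each.)
In every case the truthful bid is at least as good as any alternative, so it is a dominant strategy.

Yes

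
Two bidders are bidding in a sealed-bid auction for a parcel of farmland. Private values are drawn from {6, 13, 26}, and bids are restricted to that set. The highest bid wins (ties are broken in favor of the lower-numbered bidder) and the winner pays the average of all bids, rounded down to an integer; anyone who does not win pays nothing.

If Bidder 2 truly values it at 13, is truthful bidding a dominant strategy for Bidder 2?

Check each profile of the others' bids and compare truth against every alternative bid.
Others bid (6): truth gives 4, best alternative gives 0.
Others bid (13): truth gives 0, best alternative gives 0.
Others bid (26): truth gives 0, best alternative gives 0.
In every case the truthful bid is at least as good as any alternative, so it is a dominant strategy.

Yes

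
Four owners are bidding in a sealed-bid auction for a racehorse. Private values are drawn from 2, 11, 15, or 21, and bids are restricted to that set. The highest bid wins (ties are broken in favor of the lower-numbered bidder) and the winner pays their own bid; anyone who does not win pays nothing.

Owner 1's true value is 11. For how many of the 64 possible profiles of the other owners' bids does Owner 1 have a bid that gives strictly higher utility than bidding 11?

Others bid (2, 2, 2): truth gives 0; bid 2 gives 9 > 0. Violating.
Others bid (2, 2, 11): truth gives 0; no alternative beats it.
Others bid (2, 2, 15): truth gives 0; no alternative beats it.
(Checking all 64 profiles: 1 has a profitable deviation, 63 do not.)

1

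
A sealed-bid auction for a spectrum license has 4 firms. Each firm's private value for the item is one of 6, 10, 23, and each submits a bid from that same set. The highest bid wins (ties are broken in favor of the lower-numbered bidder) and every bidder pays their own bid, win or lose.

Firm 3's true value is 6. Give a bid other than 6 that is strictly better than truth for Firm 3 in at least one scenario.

10

Suppose Firm 1 bids 6, Firm 2 bids 6 and Firm 4 bids 6.
Bid 6: loses but pays 6, utility -6.
Bid 10: wins, pays 10, utility 6 - 10 = -4.
So bidding 10 beats truth here (-4 > -6).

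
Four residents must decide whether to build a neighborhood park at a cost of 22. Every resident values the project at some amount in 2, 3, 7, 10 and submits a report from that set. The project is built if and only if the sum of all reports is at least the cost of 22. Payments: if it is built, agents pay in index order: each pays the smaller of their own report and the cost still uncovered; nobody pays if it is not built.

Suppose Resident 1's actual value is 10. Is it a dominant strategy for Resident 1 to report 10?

No

Consider the case where Resident 2 reports 2, Resident 3 reports 3 and Resident 4 reports 10.
Truthful report 10: project built, pays 10, utility 10 - 10 = 0.
Report 7 instead: project built, pays 7, utility 10 - 7 = 3.
Since 3 > 0, reporting 7 is strictly better here, so truthful reporting is not dominant.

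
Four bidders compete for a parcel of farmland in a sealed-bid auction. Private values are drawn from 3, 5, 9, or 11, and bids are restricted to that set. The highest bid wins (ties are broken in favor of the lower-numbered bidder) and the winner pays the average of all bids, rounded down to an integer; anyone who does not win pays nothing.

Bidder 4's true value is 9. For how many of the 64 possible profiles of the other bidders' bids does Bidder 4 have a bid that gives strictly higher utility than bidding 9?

19

Others bid (3, 3, 3): truth gives 5; bid 5 gives 6 > 5. Violating.
Others bid (3, 3, 9): truth gives 0; bid 11 gives 3 > 0. Violating.
Others bid (3, 5, 9): truth gives 0; bid 11 gives 2 > 0. Violating.
Others bid (3, 9, 3): truth gives 0; bid 11 gives 3 > 0. Violating.
Others bid (3, 3, 5): truth gives 4; no alternative beats it.
Others bid (3, 3, 11): truth gives 0; no alternative beats it.
(Checking all 64 profiles: 19 have a profitable deviation, 45 do not.)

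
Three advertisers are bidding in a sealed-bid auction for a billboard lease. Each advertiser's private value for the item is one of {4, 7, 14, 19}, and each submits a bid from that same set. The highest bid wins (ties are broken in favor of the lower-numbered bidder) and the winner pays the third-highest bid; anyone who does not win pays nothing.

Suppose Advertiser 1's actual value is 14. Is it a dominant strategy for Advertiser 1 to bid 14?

Consider the case where Advertiser 2 bids 4 and Advertiser 3 bids 19.
Truthful bid 14: loses, pays 0, utility 0.
Bid 19 instead: wins, pays 4, utility 14 - 4 = 10.
Since 10 > 0, bidding 19 is strictly better here, so truthful bidding is not dominant.

No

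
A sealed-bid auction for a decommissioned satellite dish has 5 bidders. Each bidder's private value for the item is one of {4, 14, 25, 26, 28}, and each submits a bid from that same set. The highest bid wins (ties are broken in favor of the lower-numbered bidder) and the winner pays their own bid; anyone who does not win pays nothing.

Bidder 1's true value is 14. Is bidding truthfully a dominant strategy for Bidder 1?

No

Consider the case where Bidder 2 bids 4, Bidder 3 bids 4, Bidder 4 bids 4 and Bidder 5 bids 4.
Truthful bid 14: wins, pays 14, utility 14 - 14 = 0.
Bid 4 instead: wins, pays 4, utility 14 - 4 = 10.
Since 10 > 0, bidding 4 is strictly better here, so truthful bidding is not dominant.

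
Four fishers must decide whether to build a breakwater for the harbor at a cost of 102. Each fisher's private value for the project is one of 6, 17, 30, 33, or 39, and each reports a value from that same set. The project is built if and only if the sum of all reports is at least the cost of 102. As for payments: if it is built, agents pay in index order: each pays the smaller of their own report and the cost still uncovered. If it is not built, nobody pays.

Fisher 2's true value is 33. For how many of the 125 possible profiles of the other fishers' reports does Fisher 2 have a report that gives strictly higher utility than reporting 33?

Others report (6, 30, 39): truth gives 0; report 30 gives 3 > 0. Violating.
Others report (6, 33, 33): truth gives 0; report 30 gives 3 > 0. Violating.
Others report (6, 33, 39): truth gives 0; report 30 gives 3 > 0. Violating.
Others report (6, 39, 30): truth gives 0; report 30 gives 3 > 0. Violating.
Others report (6, 6, 6): truth gives 0; no alternative beats it.
Others report (6, 6, 17): truth gives 0; no alternative beats it.
(Checking all 125 profiles: 75 have a profitable deviation, 50 do not.)

75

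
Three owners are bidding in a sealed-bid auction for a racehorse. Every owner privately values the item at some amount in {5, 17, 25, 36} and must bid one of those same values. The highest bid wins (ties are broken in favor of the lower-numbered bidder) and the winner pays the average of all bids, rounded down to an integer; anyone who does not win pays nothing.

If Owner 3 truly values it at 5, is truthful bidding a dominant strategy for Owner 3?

Yes

Check each profile of the others' bids and compare truth against every alternative bid.
Others bid (5, 5): truth gives 0, best alternative gives -4.
Others bid (5, 17): truth gives 0, best alternative gives 0.
Others bid (5, 25): truth gives 0, best alternative gives 0.
Others bid (5, 36): truth gives 0, best alternative gives 0.
Others bid (17, 5): truth gives 0, best alternative gives 0.
Others bid (17, 17): truth gives 0, best alternative gives 0.
(Remaining 10 profiles checked similarly; truth is weakly best in each.)
In every case the truthful bid is at least as good as any alternative, so it is a dominant strategy.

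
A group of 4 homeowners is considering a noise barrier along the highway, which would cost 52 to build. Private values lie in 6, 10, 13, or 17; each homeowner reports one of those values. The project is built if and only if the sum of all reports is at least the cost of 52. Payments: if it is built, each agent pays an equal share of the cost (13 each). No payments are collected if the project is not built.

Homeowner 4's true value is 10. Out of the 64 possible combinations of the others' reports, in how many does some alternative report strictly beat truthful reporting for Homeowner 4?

Others report (10, 17, 17): truth gives -3; report 6 gives 0 > -3. Violating.
Others report (13, 13, 17): truth gives -3; report 6 gives 0 > -3. Violating.
Others report (13, 17, 13): truth gives -3; report 6 gives 0 > -3. Violating.
Others report (17, 10, 17): truth gives -3; report 6 gives 0 > -3. Violating.
Others report (6, 6, 6): truth gives 0; no alternative beats it.
Others report (6, 6, 10): truth gives 0; no alternative beats it.
(Checking all 64 profiles: 6 have a profitable deviation, 58 do not.)

6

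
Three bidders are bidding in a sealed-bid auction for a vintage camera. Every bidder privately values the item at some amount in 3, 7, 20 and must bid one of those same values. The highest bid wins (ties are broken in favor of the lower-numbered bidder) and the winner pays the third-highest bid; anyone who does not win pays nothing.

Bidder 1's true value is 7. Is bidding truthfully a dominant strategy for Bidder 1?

No

Consider the case where Bidder 2 bids 3 and Bidder 3 bids 20.
Truthful bid 7: loses, pays 0, utility 0.
Bid 20 instead: wins, pays 3, utility 7 - 3 = 4.
Since 4 > 0, bidding 20 is strictly better here, so truthful bidding is not dominant.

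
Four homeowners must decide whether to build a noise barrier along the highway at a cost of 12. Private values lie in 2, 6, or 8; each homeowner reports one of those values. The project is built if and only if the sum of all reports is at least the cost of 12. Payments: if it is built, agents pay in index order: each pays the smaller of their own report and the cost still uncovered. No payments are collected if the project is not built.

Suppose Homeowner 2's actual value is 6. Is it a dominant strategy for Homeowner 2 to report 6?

Consider the case where Homeowner 1 reports 2, Homeowner 3 reports 2 and Homeowner 4 reports 6.
Truthful report 6: project built, pays 6, utility 6 - 6 = 0.
Report 2 instead: project built, pays 2, utility 6 - 2 = 4.
Since 4 > 0, reporting 2 is strictly better here, so truthful reporting is not dominant.

No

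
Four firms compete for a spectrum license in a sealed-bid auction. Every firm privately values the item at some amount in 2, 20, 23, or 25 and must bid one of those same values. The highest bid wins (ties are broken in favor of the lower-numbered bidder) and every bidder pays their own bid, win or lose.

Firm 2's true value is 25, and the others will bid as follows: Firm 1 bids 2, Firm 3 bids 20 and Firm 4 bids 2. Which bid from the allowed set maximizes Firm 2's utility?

Bid 2: loses but pays 2, utility -2.
Bid 20: wins, pays 20, utility 25 - 20 = 5.
Bid 23: wins, pays 23, utility 25 - 23 = 2.
Bid 25: wins, pays 25, utility 25 - 25 = 0.
The best choice is 20 with utility 5.

20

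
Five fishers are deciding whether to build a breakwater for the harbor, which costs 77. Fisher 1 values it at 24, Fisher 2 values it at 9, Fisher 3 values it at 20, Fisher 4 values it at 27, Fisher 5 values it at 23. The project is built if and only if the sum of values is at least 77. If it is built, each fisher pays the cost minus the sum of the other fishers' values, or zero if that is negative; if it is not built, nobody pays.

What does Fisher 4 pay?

1

Total value 103 ≥ cost 77, so the project is built.
The other fishers' values sum to 76.
Cost minus that sum is 77 - 76 = 1.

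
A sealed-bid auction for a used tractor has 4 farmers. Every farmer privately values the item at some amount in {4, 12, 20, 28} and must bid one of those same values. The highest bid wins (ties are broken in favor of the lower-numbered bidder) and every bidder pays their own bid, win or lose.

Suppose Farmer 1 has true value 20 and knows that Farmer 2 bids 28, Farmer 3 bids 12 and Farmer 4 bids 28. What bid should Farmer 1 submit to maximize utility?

Bid 4: loses but pays 4, utility -4.
Bid 12: loses but pays 12, utility -12.
Bid 20: loses but pays 20, utility -20.
Bid 28: wins, pays 28, utility 20 - 28 = -8.
The best choice is 4 with utility -4.

4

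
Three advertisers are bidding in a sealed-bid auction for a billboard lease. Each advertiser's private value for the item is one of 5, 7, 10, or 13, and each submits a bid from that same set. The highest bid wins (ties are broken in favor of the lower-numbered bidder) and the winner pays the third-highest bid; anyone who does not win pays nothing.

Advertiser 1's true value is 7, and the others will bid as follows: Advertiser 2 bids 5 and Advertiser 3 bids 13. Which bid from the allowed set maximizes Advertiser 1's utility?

13

Bid 5: loses, pays 0, utility 0.
Bid 7: loses, pays 0, utility 0.
Bid 10: loses, pays 0, utility 0.
Bid 13: wins, pays 5, utility 7 - 5 = 2.
The best choice is 13 with utility 2.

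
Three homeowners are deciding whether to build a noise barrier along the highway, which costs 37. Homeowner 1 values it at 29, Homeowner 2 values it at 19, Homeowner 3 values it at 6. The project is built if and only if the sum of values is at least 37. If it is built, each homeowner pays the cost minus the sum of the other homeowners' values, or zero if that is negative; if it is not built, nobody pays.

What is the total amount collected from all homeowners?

Total value 54 ≥ cost 37, so it is built.
Homeowner 1: others sum to 25; max(0, 37 - 25) = 12.
Homeowner 2: others sum to 35; max(0, 37 - 35) = 2.
Homeowner 3: others sum to 48; max(0, 37 - 48) = 0.
Total collected = 12 + 2 + 0 = 14.

14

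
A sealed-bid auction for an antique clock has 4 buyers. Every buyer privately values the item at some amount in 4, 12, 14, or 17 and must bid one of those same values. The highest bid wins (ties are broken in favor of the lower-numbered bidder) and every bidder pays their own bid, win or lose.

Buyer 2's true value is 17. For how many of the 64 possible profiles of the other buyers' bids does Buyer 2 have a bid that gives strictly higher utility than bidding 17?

Others bid (4, 4, 4): truth gives 0; bid 12 gives 5 > 0. Violating.
Others bid (4, 4, 12): truth gives 0; bid 12 gives 5 > 0. Violating.
Others bid (4, 4, 14): truth gives 0; bid 14 gives 3 > 0. Violating.
Others bid (4, 12, 4): truth gives 0; bid 12 gives 5 > 0. Violating.
Others bid (4, 4, 17): truth gives 0; no alternative beats it.
Others bid (4, 12, 17): truth gives 0; no alternative beats it.
(Checking all 64 profiles: 34 have a profitable deviation, 30 do not.)

34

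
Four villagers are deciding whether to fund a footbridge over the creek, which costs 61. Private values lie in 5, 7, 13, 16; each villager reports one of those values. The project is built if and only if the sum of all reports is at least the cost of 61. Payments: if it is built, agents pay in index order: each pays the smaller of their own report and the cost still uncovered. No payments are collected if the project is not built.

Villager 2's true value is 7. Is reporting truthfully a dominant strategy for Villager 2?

Check each profile of the others' reports and compare truth against every alternative report.
Others report (5, 5, 5): truth gives 0, best alternative gives 0.
Others report (5, 5, 7): truth gives 0, best alternative gives 0.
Others report (5, 5, 13): truth gives 0, best alternative gives 0.
Others report (5, 5, 16): truth gives 0, best alternative gives 0.
Others report (5, 7, 5): truth gives 0, best alternative gives 0.
Others report (5, 7, 7): truth gives 0, best alternative gives 0.
(Remaining 58 profiles checked similarly; truth is weakly best in each.)
In every case the truthful report is at least as good as any alternative, so it is a dominant strategy.

Yes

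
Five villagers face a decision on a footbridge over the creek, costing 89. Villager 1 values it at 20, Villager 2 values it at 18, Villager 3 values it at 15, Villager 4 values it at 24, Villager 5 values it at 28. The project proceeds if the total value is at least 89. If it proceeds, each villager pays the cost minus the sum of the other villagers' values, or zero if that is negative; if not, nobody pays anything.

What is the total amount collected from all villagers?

Total value 105 ≥ cost 89, so it is built.
Villager 1: others sum to 85; max(0, 89 - 85) = 4.
Villager 2: others sum to 87; max(0, 89 - 87) = 2.
Villager 3: others sum to 90; max(0, 89 - 90) = 0.
Villager 4: others sum to 81; max(0, 89 - 81) = 8.
Villager 5: others sum to 77; max(0, 89 - 77) = 12.
Total collected = 4 + 2 + 0 + 8 + 12 = 26.

26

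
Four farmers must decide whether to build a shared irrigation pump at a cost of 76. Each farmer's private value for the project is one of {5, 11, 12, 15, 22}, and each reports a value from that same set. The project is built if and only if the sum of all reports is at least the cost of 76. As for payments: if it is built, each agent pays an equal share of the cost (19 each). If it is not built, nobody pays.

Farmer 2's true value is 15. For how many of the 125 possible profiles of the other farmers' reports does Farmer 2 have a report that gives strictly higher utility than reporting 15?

1

Others report (22, 22, 22): truth gives -4; report 5 gives 0 > -4. Violating.
Others report (5, 5, 5): truth gives 0; no alternative beats it.
Others report (5, 5, 11): truth gives 0; no alternative beats it.
(Checking all 125 profiles: 1 has a profitable deviation, 124 do not.)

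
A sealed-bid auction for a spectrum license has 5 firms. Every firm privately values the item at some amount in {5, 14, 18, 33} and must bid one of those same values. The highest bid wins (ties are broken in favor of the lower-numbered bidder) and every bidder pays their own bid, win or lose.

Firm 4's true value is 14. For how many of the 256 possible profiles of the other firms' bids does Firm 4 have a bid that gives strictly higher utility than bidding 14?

Others bid (5, 5, 5, 18): truth gives -14; bid 18 gives -4 > -14. Violating.
Others bid (5, 5, 5, 33): truth gives -14; bid 5 gives -5 > -14. Violating.
Others bid (5, 5, 14, 5): truth gives -14; bid 18 gives -4 > -14. Violating.
Others bid (5, 5, 14, 14): truth gives -14; bid 18 gives -4 > -14. Violating.
Others bid (5, 5, 5, 5): truth gives 0; no alternative beats it.
Others bid (5, 5, 5, 14): truth gives 0; no alternative beats it.
(Checking all 256 profiles: 254 have a profitable deviation, 2 do not.)

254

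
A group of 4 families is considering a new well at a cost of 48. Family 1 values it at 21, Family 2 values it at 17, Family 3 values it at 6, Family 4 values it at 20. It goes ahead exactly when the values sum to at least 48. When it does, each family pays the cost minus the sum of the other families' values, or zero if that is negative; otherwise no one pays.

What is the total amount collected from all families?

10

Total value 64 ≥ cost 48, so it is built.
Family 1: others sum to 43; max(0, 48 - 43) = 5.
Family 2: others sum to 47; max(0, 48 - 47) = 1.
Family 3: others sum to 58; max(0, 48 - 58) = 0.
Family 4: others sum to 44; max(0, 48 - 44) = 4.
Total collected = 5 + 1 + 0 + 4 = 10.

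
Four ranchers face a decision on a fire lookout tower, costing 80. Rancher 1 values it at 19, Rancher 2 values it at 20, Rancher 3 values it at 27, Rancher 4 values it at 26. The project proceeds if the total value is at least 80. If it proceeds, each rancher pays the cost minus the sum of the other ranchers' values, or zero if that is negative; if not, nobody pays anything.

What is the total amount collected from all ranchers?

44

Total value 92 ≥ cost 80, so it is built.
Rancher 1: others sum to 73; max(0, 80 - 73) = 7.
Rancher 2: others sum to 72; max(0, 80 - 72) = 8.
Rancher 3: others sum to 65; max(0, 80 - 65) = 15.
Rancher 4: others sum to 66; max(0, 80 - 66) = 14.
Total collected = 7 + 8 + 15 + 14 = 44.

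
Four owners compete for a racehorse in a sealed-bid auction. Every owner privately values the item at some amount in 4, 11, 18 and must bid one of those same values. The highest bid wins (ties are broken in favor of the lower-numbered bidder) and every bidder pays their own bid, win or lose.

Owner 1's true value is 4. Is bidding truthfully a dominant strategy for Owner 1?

Yes

Check each profile of the others' bids and compare truth against every alternative bid.
Others bid (4, 4, 4): truth gives 0, best alternative gives -7.
Others bid (4, 4, 18): truth gives -4, best alternative gives -11.
Others bid (4, 11, 18): truth gives -4, best alternative gives -11.
Others bid (4, 18, 4): truth gives -4, best alternative gives -11.
Others bid (4, 18, 11): truth gives -4, best alternative gives -11.
Others bid (4, 18, 18): truth gives -4, best alternative gives -11.
(Remaining 21 profiles checked similarly; truth is weakly best in each.)
In every case the truthful bid is at least as good as any alternative, so it is a dominant strategy.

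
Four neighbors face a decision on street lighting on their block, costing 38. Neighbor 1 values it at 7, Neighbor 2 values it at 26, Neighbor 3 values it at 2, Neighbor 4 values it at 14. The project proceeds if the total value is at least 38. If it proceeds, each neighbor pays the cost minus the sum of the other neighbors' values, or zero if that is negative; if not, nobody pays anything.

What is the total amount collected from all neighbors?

Total value 49 ≥ cost 38, so it is built.
Neighbor 1: others sum to 42; max(0, 38 - 42) = 0.
Neighbor 2: others sum to 23; max(0, 38 - 23) = 15.
Neighbor 3: others sum to 47; max(0, 38 - 47) = 0.
Neighbor 4: others sum to 35; max(0, 38 - 35) = 3.
Total collected = 0 + 15 + 0 + 3 = 18.

18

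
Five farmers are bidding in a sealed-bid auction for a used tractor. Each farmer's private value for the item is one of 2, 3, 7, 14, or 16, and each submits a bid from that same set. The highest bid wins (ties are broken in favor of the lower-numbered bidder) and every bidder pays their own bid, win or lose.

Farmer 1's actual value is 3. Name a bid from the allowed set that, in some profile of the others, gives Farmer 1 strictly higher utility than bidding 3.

2

Suppose Farmer 2 bids 2, Farmer 3 bids 2, Farmer 4 bids 2 and Farmer 5 bids 2.
Bid 3: wins, pays 3, utility 3 - 3 = 0.
Bid 2: wins, pays 2, utility 3 - 2 = 1.
So bidding 2 beats truth here (1 > 0).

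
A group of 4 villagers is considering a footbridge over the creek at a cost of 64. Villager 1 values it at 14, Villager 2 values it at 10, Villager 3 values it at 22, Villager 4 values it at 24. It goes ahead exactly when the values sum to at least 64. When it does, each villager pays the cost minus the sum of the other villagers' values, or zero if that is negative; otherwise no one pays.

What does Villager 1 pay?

8

Total value 70 ≥ cost 64, so the project is built.
The other villagers' values sum to 56.
Cost minus that sum is 64 - 56 = 8.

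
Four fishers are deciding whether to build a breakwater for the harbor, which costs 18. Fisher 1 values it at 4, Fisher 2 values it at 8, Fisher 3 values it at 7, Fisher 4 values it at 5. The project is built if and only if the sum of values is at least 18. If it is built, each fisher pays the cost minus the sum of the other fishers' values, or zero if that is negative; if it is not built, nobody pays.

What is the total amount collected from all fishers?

3

Total value 24 ≥ cost 18, so it is built.
Fisher 1: others sum to 20; max(0, 18 - 20) = 0.
Fisher 2: others sum to 16; max(0, 18 - 16) = 2.
Fisher 3: others sum to 17; max(0, 18 - 17) = 1.
Fisher 4: others sum to 19; max(0, 18 - 19) = 0.
Total collected = 0 + 2 + 1 + 0 = 3.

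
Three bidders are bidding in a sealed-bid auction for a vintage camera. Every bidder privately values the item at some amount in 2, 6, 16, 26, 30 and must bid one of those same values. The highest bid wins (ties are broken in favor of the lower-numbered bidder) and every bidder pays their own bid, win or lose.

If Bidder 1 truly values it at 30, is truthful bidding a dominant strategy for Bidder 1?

Consider the case where Bidder 2 bids 2 and Bidder 3 bids 2.
Truthful bid 30: wins, pays 30, utility 30 - 30 = 0.
Bid 2 instead: wins, pays 2, utility 30 - 2 = 28.
Since 28 > 0, bidding 2 is strictly better here, so truthful bidding is not dominant.

No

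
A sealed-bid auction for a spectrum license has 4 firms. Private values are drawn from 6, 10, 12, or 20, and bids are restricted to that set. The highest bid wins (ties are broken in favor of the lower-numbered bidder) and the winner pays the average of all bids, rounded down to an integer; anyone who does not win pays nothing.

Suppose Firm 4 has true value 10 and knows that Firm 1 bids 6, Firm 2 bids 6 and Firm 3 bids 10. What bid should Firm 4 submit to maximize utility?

12

Bid 6: loses, pays 0, utility 0.
Bid 10: loses, pays 0, utility 0.
Bid 12: wins, pays 8, utility 10 - 8 = 2.
Bid 20: wins, pays 10, utility 10 - 10 = 0.
The best choice is 12 with utility 2.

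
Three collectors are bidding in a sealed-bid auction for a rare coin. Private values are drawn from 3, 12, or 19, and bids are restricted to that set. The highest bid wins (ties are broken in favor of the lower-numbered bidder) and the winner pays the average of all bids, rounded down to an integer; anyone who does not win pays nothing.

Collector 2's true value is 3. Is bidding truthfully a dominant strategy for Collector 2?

Yes

Check each profile of the others' bids and compare truth against every alternative bid.
Others bid (3, 12): truth gives 0, best alternative gives -6.
Others bid (3, 3): truth gives 0, best alternative gives -3.
Others bid (3, 19): truth gives 0, best alternative gives 0.
Others bid (12, 3): truth gives 0, best alternative gives 0.
Others bid (12, 12): truth gives 0, best alternative gives 0.
Others bid (12, 19): truth gives 0, best alternative gives 0.
(Remaining 3 profiles checked similarly; truth is weakly best in each.)
In every case the truthful bid is at least as good as any alternative, so it is a dominant strategy.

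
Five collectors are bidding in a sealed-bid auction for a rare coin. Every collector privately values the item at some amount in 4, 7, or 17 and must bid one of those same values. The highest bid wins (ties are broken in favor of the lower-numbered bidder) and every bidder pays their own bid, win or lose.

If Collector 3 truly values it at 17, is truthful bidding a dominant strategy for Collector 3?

Consider the case where Collector 1 bids 4, Collector 2 bids 4, Collector 4 bids 4 and Collector 5 bids 4.
Truthful bid 17: wins, pays 17, utility 17 - 17 = 0.
Bid 7 instead: wins, pays 7, utility 17 - 7 = 10.
Since 10 > 0, bidding 7 is strictly better here, so truthful bidding is not dominant.

No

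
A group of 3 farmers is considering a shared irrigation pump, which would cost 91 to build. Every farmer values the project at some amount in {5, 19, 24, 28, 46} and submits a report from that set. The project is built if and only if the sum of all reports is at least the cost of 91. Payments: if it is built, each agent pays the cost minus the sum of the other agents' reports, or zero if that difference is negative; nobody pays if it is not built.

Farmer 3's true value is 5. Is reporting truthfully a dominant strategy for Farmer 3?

Yes

Check each profile of the others' reports and compare truth against every alternative report.
Others report (28, 46): truth gives 0, best alternative gives -12.
Others report (46, 28): truth gives 0, best alternative gives -12.
Others report (46, 46): truth gives 5, best alternative gives 5.
Others report (5, 5): truth gives 0, best alternative gives 0.
Others report (5, 19): truth gives 0, best alternative gives 0.
Others report (5, 24): truth gives 0, best alternative gives 0.
(Remaining 19 profiles checked similarly; truth is weakly best in each.)
In every case the truthful report is at least as good as any alternative, so it is a dominant strategy.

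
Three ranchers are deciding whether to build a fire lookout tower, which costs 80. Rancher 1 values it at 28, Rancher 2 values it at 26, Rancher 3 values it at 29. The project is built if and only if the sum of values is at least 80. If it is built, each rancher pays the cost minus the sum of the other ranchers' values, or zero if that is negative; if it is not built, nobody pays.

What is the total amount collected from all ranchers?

74

Total value 83 ≥ cost 80, so it is built.
Rancher 1: others sum to 55; max(0, 80 - 55) = 25.
Rancher 2: others sum to 57; max(0, 80 - 57) = 23.
Rancher 3: others sum to 54; max(0, 80 - 54) = 26.
Total collected = 25 + 23 + 26 = 74.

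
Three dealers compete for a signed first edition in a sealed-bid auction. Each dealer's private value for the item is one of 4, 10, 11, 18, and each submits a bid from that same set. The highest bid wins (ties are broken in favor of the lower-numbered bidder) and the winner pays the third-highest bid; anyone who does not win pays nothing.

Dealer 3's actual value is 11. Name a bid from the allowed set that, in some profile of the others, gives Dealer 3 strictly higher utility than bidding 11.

18

Suppose Dealer 1 bids 4 and Dealer 2 bids 11.
Bid 11: loses, pays 0, utility 0.
Bid 18: wins, pays 4, utility 11 - 4 = 7.
So bidding 18 beats truth here (7 > 0).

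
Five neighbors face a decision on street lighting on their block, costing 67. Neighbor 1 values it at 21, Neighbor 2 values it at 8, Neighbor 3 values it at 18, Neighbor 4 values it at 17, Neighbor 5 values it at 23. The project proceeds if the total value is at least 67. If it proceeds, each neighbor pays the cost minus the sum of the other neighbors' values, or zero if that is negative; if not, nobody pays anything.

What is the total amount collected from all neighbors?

4

Total value 87 ≥ cost 67, so it is built.
Neighbor 1: others sum to 66; max(0, 67 - 66) = 1.
Neighbor 2: others sum to 79; max(0, 67 - 79) = 0.
Neighbor 3: others sum to 69; max(0, 67 - 69) = 0.
Neighbor 4: others sum to 70; max(0, 67 - 70) = 0.
Neighbor 5: others sum to 64; max(0, 67 - 64) = 3.
Total collected = 1 + 0 + 0 + 0 + 3 = 4.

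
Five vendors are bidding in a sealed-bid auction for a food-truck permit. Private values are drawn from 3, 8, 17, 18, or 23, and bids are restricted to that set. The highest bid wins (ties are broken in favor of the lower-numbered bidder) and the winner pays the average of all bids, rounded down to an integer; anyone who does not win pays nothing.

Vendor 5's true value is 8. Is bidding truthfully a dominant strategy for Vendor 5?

No

Consider the case where Vendor 1 bids 3, Vendor 2 bids 3, Vendor 3 bids 3 and Vendor 4 bids 8.
Truthful bid 8: loses, pays 0, utility 0.
Bid 17 instead: wins, pays 6, utility 8 - 6 = 2.
Since 2 > 0, bidding 17 is strictly better here, so truthful bidding is not dominant.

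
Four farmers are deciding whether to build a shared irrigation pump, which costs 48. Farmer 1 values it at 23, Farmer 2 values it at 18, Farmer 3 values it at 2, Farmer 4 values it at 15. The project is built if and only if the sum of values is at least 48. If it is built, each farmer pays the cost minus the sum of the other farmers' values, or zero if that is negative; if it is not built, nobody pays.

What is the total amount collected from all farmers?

26

Total value 58 ≥ cost 48, so it is built.
Farmer 1: others sum to 35; max(0, 48 - 35) = 13.
Farmer 2: others sum to 40; max(0, 48 - 40) = 8.
Farmer 3: others sum to 56; max(0, 48 - 56) = 0.
Farmer 4: others sum to 43; max(0, 48 - 43) = 5.
Total collected = 13 + 8 + 0 + 5 = 26.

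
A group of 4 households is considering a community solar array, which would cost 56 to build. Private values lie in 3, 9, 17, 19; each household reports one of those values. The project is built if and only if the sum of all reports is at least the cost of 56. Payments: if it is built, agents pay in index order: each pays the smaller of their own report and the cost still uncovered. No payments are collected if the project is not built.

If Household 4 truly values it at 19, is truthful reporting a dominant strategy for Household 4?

Yes

Check each profile of the others' reports and compare truth against every alternative report.
Others report (19, 19, 19): truth gives 19, best alternative gives 19.
Others report (17, 19, 19): truth gives 18, best alternative gives 18.
Others report (19, 17, 19): truth gives 18, best alternative gives 18.
Others report (19, 19, 17): truth gives 18, best alternative gives 18.
Others report (17, 17, 19): truth gives 16, best alternative gives 16.
Others report (17, 19, 17): truth gives 16, best alternative gives 16.
(Remaining 58 profiles checked similarly; truth is weakly best in each.)
In every case the truthful report is at least as good as any alternative, so it is a dominant strategy.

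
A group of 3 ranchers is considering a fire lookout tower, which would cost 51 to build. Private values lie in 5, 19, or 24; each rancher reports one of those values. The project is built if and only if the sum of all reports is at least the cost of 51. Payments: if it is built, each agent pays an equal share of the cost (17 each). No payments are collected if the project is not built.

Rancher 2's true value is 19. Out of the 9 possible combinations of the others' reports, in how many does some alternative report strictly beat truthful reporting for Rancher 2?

Others report (5, 24): truth gives 0; report 24 gives 2 > 0. Violating.
Others report (24, 5): truth gives 0; report 24 gives 2 > 0. Violating.
Others report (5, 5): truth gives 0; no alternative beats it.
Others report (5, 19): truth gives 0; no alternative beats it.
(Checking all 9 profiles: 2 have a profitable deviation, 7 do not.)

2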